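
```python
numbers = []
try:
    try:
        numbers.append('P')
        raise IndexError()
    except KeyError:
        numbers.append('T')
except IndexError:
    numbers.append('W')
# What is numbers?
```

Step-by-step execution trace:
1. Inner try: `numbers.append('P')` → numbers = ['P'].
2. `raise IndexError()` raises IndexError.
3. Inner `except KeyError` does not match IndexError; exception propagates to outer try.
4. Outer `except IndexError` matches → `numbers.append('W')` → numbers = ['P', 'W'].
Result: ['P', 'W']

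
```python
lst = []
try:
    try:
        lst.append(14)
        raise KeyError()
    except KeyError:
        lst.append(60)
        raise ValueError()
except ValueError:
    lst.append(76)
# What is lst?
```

Step-by-step execution trace:
1. Inner try: `lst.append(14)` → lst = [14].
2. `raise KeyError()` raises KeyError.
3. Inner `except KeyError` matches → `lst.append(60)` → lst = [14, 60].
4. `raise ValueError()` raises ValueError; propagates to outer try.
5. Outer `except ValueError` matches → `lst.append(76)` → lst = [14, 60, 76].
Result: [14, 60, 76]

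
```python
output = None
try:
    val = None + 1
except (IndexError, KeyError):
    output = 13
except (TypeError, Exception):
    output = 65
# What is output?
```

Step-by-step execution trace:
1. `val = None + 1` raises TypeError.
2. `except (IndexError, KeyError)` does not match TypeError; skipped.
3. `except (TypeError, Exception)` matches (TypeError is in the tuple) → output = 65.
Result: 65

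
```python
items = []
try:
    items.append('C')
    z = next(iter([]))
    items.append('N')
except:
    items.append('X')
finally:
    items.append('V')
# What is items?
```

Step-by-step execution trace:
1. try: `items.append('C')` → items = ['C'].
2. `z = next(iter([]))` raises StopIteration; `items.append('N')` is not reached.
3. bare `except` matches → `items.append('X')` → items = ['C', 'X'].
4. finally always runs: `items.append('V')` → items = ['C', 'X', 'V'].
Result: ['C', 'X', 'V']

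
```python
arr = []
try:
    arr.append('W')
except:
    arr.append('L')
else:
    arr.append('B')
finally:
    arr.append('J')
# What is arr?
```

Step-by-step execution trace:
1. try: `arr.append('W')` → arr = ['W']. No exception raised.
2. `except` is skipped.
3. `else` runs: `arr.append('B')` → arr = ['W', 'B'].
4. `finally` always runs: `arr.append('J')` → arr = ['W', 'B', 'J'].
Result: ['W', 'B', 'J']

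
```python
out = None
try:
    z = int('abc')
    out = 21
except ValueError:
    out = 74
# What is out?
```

Step-by-step execution trace:
1. `z = int('abc')` raises ValueError.
2. `out = 21` is not reached.
3. `except ValueError` matches → out = 74.
Result: 74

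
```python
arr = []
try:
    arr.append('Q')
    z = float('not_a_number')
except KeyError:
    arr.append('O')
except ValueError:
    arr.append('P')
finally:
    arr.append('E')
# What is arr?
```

Step-by-step execution trace:
1. try: `arr.append('Q')` → arr = ['Q'].
2. `z = float('not_a_number')` raises ValueError.
3. `except KeyError` does not match ValueError; skipped.
4. `except ValueError` matches → `arr.append('P')` → arr = ['Q', 'P'].
5. finally always runs: `arr.append('E')` → arr = ['Q', 'P', 'E'].
Result: ['Q', 'P', 'E']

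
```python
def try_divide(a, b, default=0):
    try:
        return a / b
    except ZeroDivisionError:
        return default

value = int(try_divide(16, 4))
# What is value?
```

Step-by-step execution trace:
1. `try_divide(16, 4)` enters try: `return 16 / 4` → returns 4.0. No exception raised.
2. `except ZeroDivisionError` is skipped.
3. `int(4.0)` → 4 → value = 4.
Result: 4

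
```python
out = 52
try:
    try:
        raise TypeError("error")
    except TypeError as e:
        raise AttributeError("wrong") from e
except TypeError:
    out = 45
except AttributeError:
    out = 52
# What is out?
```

Step-by-step execution trace:
1. Inner try raises TypeError; inner `except TypeError as e` catches it.
2. `raise AttributeError(...) from e` raises AttributeError (TypeError is attached as __cause__, but only AttributeError is active).
3. Outer `except TypeError` does not match AttributeError; skipped.
4. Outer `except AttributeError` matches → out = 52.
Result: 52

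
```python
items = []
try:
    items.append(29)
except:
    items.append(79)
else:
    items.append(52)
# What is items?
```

Step-by-step execution trace:
1. try: `items.append(29)` → items = [29]. No exception raised.
2. `except` is skipped.
3. `else` runs (try completed without exception): `items.append(52)` → items = [29, 52].
Result: [29, 52]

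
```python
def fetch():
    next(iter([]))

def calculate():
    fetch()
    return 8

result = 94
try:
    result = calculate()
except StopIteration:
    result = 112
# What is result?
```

Step-by-step execution trace:
1. result starts at 94.
2. try: `calculate()` calls `fetch()`.
3. `fetch()` evaluates `next(iter([]))`, which raises StopIteration; it propagates through calculate (uncaught).
4. `return 8` in calculate is not reached; the assignment to result does not complete.
5. `except StopIteration` matches → result = 112.
Result: 112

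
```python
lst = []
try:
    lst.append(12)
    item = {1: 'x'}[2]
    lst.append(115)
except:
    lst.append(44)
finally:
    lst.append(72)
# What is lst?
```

Step-by-step execution trace:
1. try: `lst.append(12)` → lst = [12].
2. `item = {1: 'x'}[2]` raises KeyError; `lst.append(115)` is not reached.
3. bare `except` matches → `lst.append(44)` → lst = [12, 44].
4. finally always runs: `lst.append(72)` → lst = [12, 44, 72].
Result: [12, 44, 72]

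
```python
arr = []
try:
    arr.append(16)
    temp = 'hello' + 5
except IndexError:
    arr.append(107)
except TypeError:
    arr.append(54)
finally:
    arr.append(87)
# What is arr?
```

Step-by-step execution trace:
1. try: `arr.append(16)` → arr = [16].
2. `temp = 'hello' + 5` raises TypeError.
3. `except IndexError` does not match TypeError; skipped.
4. `except TypeError` matches → `arr.append(54)` → arr = [16, 54].
5. finally always runs: `arr.append(87)` → arr = [16, 54, 87].
Result: [16, 54, 87]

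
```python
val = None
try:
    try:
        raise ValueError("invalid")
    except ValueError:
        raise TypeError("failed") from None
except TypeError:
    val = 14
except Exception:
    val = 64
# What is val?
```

Step-by-step execution trace:
1. Inner try raises ValueError; inner `except ValueError` catches it.
2. `raise TypeError(...) from None` raises TypeError (from None suppresses __context__, but the active exception is still TypeError).
3. Outer `except TypeError` matches → val = 14.
4. `except Exception` is not reached.
Result: 14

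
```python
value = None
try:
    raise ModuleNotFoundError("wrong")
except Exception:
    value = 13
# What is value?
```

Step-by-step execution trace:
1. `raise ModuleNotFoundError(...)` raises ModuleNotFoundError.
2. `except Exception` matches (ModuleNotFoundError is a subclass of Exception) → value = 13.
Result: 13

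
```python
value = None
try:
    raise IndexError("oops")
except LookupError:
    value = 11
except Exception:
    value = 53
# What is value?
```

Step-by-step execution trace:
1. `raise IndexError(...)` raises IndexError.
2. `except LookupError` matches (IndexError is a subclass of LookupError) → value = 11.
3. `except Exception` is not reached.
Result: 11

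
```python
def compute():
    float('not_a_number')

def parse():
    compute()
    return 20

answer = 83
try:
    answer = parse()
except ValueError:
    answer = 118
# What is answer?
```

Step-by-step execution trace:
1. answer starts at 83.
2. try: `parse()` calls `compute()`.
3. `compute()` evaluates `float('not_a_number')`, which raises ValueError; it propagates through parse (uncaught).
4. `return 20` in parse is not reached; the assignment to answer does not complete.
5. `except ValueError` matches → answer = 118.
Result: 118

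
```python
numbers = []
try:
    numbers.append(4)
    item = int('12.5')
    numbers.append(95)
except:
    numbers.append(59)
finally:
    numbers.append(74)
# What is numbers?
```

Step-by-step execution trace:
1. try: `numbers.append(4)` → numbers = [4].
2. `item = int('12.5')` raises ValueError; `numbers.append(95)` is not reached.
3. bare `except` matches → `numbers.append(59)` → numbers = [4, 59].
4. finally always runs: `numbers.append(74)` → numbers = [4, 59, 74].
Result: [4, 59, 74]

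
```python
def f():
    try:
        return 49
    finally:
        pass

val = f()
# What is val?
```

Step-by-step execution trace:
1. `f()` enters try: `return 49` sets pending return value 49.
2. Before returning, `finally: pass` runs (no effect).
3. f() returns 49 → val = 49.
Result: 49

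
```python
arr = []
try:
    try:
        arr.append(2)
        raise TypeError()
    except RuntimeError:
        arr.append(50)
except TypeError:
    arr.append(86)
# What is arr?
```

Step-by-step execution trace:
1. Inner try: `arr.append(2)` → arr = [2].
2. `raise TypeError()` raises TypeError.
3. Inner `except RuntimeError` does not match TypeError; exception propagates to outer try.
4. Outer `except TypeError` matches → `arr.append(86)` → arr = [2, 86].
Result: [2, 86]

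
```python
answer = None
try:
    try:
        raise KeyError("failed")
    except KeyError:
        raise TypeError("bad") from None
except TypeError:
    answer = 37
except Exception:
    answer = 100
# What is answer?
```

Step-by-step execution trace:
1. Inner try raises KeyError; inner `except KeyError` catches it.
2. `raise TypeError(...) from None` raises TypeError (from None suppresses __context__, but the active exception is still TypeError).
3. Outer `except TypeError` matches → answer = 37.
4. `except Exception` is not reached.
Result: 37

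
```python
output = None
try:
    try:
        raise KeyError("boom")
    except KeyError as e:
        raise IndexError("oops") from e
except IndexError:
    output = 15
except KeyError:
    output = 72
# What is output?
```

Step-by-step execution trace:
1. Inner try raises KeyError; inner `except KeyError as e` catches it.
2. `raise IndexError(...) from e` raises IndexError (KeyError is attached as __cause__, but only IndexError is active).
3. Outer `except IndexError` matches → output = 15.
4. `except KeyError` is not reached.
Result: 15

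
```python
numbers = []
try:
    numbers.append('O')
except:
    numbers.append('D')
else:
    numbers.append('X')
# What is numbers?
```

Step-by-step execution trace:
1. try: `numbers.append('O')` → numbers = ['O']. No exception raised.
2. `except` is skipped.
3. `else` runs (try completed without exception): `numbers.append('X')` → numbers = ['O', 'X'].
Result: ['O', 'X']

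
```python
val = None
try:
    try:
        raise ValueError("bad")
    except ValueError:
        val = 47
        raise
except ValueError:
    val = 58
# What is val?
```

Step-by-step execution trace:
1. Inner try: `raise ValueError("bad")` raises ValueError.
2. Inner `except ValueError` matches → val = 47.
3. bare `raise` re-raises the same ValueError.
4. Outer `except ValueError` matches → val = 58.
Result: 58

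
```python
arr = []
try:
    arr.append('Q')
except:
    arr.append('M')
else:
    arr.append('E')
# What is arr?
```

Step-by-step execution trace:
1. try: `arr.append('Q')` → arr = ['Q']. No exception raised.
2. `except` is skipped.
3. `else` runs (try completed without exception): `arr.append('E')` → arr = ['Q', 'E'].
Result: ['Q', 'E']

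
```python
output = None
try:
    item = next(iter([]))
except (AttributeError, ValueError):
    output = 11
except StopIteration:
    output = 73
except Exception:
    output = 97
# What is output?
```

Step-by-step execution trace:
1. `item = next(iter([]))` raises StopIteration.
2. `except (AttributeError, ValueError)` does not match StopIteration; skipped.
3. `except StopIteration` matches (exact type match) → output = 73.
4. `except Exception` is not reached.
Result: 73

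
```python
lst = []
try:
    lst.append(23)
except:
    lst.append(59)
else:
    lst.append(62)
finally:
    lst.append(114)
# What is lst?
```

Step-by-step execution trace:
1. try: `lst.append(23)` → lst = [23]. No exception raised.
2. `except` is skipped.
3. `else` runs: `lst.append(62)` → lst = [23, 62].
4. `finally` always runs: `lst.append(114)` → lst = [23, 62, 114].
Result: [23, 62, 114]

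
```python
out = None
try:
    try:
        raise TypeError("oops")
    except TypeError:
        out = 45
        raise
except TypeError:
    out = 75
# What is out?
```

Step-by-step execution trace:
1. Inner try: `raise TypeError("oops")` raises TypeError.
2. Inner `except TypeError` matches → out = 45.
3. bare `raise` re-raises the same TypeError.
4. Outer `except TypeError` matches → out = 75.
Result: 75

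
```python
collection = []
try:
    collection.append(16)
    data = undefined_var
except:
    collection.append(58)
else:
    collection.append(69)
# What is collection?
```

Step-by-step execution trace:
1. try: `collection.append(16)` → collection = [16].
2. `data = undefined_var` raises NameError.
3. bare `except` matches → `collection.append(58)` → collection = [16, 58].
4. `else` is skipped (an exception was raised).
Result: [16, 58]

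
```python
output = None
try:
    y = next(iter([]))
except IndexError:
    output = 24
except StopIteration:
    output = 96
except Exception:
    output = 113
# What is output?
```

Step-by-step execution trace:
1. `y = next(iter([]))` raises StopIteration.
2. `except IndexError` does not match StopIteration; skipped.
3. `except StopIteration` matches → output = 96.
4. Remaining except clauses are skipped.
Result: 96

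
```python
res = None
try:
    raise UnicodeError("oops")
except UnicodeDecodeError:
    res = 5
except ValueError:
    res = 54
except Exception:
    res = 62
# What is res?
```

Step-by-step execution trace:
1. `raise UnicodeError(...)` raises UnicodeError.
2. `except UnicodeDecodeError` does not match (UnicodeError is not a subclass of UnicodeDecodeError); skipped.
3. `except ValueError` matches (UnicodeError is a subclass of ValueError) → res = 54.
4. `except Exception` is not reached.
Result: 54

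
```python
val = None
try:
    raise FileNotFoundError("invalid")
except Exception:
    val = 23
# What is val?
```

Step-by-step execution trace:
1. `raise FileNotFoundError(...)` raises FileNotFoundError.
2. `except Exception` matches (FileNotFoundError is a subclass of Exception) → val = 23.
Result: 23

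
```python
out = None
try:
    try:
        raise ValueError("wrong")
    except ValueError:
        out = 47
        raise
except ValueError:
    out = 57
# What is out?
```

Step-by-step execution trace:
1. Inner try: `raise ValueError("wrong")` raises ValueError.
2. Inner `except ValueError` matches → out = 47.
3. bare `raise` re-raises the same ValueError.
4. Outer `except ValueError` matches → out = 57.
Result: 57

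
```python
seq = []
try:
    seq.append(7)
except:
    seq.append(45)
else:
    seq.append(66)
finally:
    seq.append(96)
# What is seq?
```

Step-by-step execution trace:
1. try: `seq.append(7)` → seq = [7]. No exception raised.
2. `except` is skipped.
3. `else` runs: `seq.append(66)` → seq = [7, 66].
4. `finally` always runs: `seq.append(96)` → seq = [7, 66, 96].
Result: [7, 66, 96]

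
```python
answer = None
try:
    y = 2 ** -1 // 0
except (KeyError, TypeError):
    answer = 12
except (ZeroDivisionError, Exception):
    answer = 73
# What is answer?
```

Step-by-step execution trace:
1. `y = 2 ** -1 // 0` raises ZeroDivisionError.
2. `except (KeyError, TypeError)` does not match ZeroDivisionError; skipped.
3. `except (ZeroDivisionError, Exception)` matches (ZeroDivisionError is in the tuple) → answer = 73.
Result: 73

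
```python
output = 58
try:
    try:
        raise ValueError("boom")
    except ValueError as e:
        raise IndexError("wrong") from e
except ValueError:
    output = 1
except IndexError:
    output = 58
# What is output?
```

Step-by-step execution trace:
1. Inner try raises ValueError; inner `except ValueError as e` catches it.
2. `raise IndexError(...) from e` raises IndexError (ValueError is attached as __cause__, but only IndexError is active).
3. Outer `except ValueError` does not match IndexError; skipped.
4. Outer `except IndexError` matches → output = 58.
Result: 58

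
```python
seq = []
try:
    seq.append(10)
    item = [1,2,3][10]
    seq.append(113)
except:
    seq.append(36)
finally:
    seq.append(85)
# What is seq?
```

Step-by-step execution trace:
1. try: `seq.append(10)` → seq = [10].
2. `item = [1,2,3][10]` raises IndexError; `seq.append(113)` is not reached.
3. bare `except` matches → `seq.append(36)` → seq = [10, 36].
4. finally always runs: `seq.append(85)` → seq = [10, 36, 85].
Result: [10, 36, 85]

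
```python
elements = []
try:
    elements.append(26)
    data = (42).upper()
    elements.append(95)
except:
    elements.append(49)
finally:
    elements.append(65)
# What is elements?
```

Step-by-step execution trace:
1. try: `elements.append(26)` → elements = [26].
2. `data = (42).upper()` raises AttributeError; `elements.append(95)` is not reached.
3. bare `except` matches → `elements.append(49)` → elements = [26, 49].
4. finally always runs: `elements.append(65)` → elements = [26, 49, 65].
Result: [26, 49, 65]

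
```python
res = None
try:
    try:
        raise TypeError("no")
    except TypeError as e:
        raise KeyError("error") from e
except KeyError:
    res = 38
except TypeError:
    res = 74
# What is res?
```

Step-by-step execution trace:
1. Inner try raises TypeError; inner `except TypeError as e` catches it.
2. `raise KeyError(...) from e` raises KeyError (TypeError is attached as __cause__, but only KeyError is active).
3. Outer `except KeyError` matches → res = 38.
4. `except TypeError` is not reached.
Result: 38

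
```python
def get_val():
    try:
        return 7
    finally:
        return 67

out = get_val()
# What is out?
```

Step-by-step execution trace:
1. `get_val()` enters try: `return 7` sets pending return value 7.
2. Before returning, `finally: return 67` runs and overrides the pending return.
3. get_val() returns 67 → out = 67.
Result: 67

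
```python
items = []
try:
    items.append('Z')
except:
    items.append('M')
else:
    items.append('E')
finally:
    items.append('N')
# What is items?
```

Step-by-step execution trace:
1. try: `items.append('Z')` → items = ['Z']. No exception raised.
2. `except` is skipped.
3. `else` runs: `items.append('E')` → items = ['Z', 'E'].
4. `finally` always runs: `items.append('N')` → items = ['Z', 'E', 'N'].
Result: ['Z', 'E', 'N']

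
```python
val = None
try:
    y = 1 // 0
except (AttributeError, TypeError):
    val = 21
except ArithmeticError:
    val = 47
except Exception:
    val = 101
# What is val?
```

Step-by-step execution trace:
1. `y = 1 // 0` raises ZeroDivisionError.
2. `except (AttributeError, TypeError)` does not match ZeroDivisionError; skipped.
3. `except ArithmeticError` matches (ZeroDivisionError is a subclass of ArithmeticError) → val = 47.
4. `except Exception` is not reached.
Result: 47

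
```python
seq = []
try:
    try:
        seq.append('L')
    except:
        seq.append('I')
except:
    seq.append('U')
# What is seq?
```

Step-by-step execution trace:
1. Inner try: `seq.append('L')` → seq = ['L']. No exception raised.
2. Inner `except` is skipped.
3. Inner try completes normally; outer `except` is skipped.
Result: ['L']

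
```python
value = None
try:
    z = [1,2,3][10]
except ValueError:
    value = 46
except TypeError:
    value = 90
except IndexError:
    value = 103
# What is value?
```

Step-by-step execution trace:
1. `z = [1,2,3][10]` raises IndexError.
2. `except ValueError` does not match IndexError; skipped.
3. `except TypeError` does not match IndexError; skipped.
4. `except IndexError` matches → value = 103.
Result: 103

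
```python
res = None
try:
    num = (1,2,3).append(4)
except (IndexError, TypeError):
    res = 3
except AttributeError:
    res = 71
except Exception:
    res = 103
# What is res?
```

Step-by-step execution trace:
1. `num = (1,2,3).append(4)` raises AttributeError.
2. `except (IndexError, TypeError)` does not match AttributeError; skipped.
3. `except AttributeError` matches (exact type match) → res = 71.
4. `except Exception` is not reached.
Result: 71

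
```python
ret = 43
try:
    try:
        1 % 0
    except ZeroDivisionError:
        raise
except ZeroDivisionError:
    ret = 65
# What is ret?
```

Step-by-step execution trace:
1. Inner try: `1 % 0` raises ZeroDivisionError.
2. Inner `except ZeroDivisionError` matches; bare `raise` re-raises the same ZeroDivisionError.
3. Outer `except ZeroDivisionError` matches → ret = 65.
Result: 65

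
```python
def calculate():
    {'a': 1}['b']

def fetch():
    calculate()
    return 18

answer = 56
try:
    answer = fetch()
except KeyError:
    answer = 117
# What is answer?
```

Step-by-step execution trace:
1. answer starts at 56.
2. try: `fetch()` calls `calculate()`.
3. `calculate()` evaluates `{'a': 1}['b']`, which raises KeyError; it propagates through fetch (uncaught).
4. `return 18` in fetch is not reached; the assignment to answer does not complete.
5. `except KeyError` matches → answer = 117.
Result: 117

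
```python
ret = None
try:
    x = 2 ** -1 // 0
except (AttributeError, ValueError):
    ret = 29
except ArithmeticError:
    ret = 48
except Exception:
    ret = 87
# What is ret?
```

Step-by-step execution trace:
1. `x = 2 ** -1 // 0` raises ZeroDivisionError.
2. `except (AttributeError, ValueError)` does not match ZeroDivisionError; skipped.
3. `except ArithmeticError` matches (ZeroDivisionError is a subclass of ArithmeticError) → ret = 48.
4. `except Exception` is not reached.
Result: 48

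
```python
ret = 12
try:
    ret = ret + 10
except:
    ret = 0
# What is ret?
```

Step-by-step execution trace:
1. ret starts at 12.
2. try: `ret = ret + 10` → ret = 22. No exception raised.
3. `except` is skipped.
Result: 22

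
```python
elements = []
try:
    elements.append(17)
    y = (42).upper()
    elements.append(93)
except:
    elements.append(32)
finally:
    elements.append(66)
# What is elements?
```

Step-by-step execution trace:
1. try: `elements.append(17)` → elements = [17].
2. `y = (42).upper()` raises AttributeError; `elements.append(93)` is not reached.
3. bare `except` matches → `elements.append(32)` → elements = [17, 32].
4. finally always runs: `elements.append(66)` → elements = [17, 32, 66].
Result: [17, 32, 66]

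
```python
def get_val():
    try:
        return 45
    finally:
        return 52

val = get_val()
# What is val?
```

Step-by-step execution trace:
1. `get_val()` enters try: `return 45` sets pending return value 45.
2. Before returning, `finally: return 52` runs and overrides the pending return.
3. get_val() returns 52 → val = 52.
Result: 52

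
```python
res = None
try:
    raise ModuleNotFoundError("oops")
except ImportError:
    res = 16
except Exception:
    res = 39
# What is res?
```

Step-by-step execution trace:
1. `raise ModuleNotFoundError(...)` raises ModuleNotFoundError.
2. `except ImportError` matches (ModuleNotFoundError is a subclass of ImportError) → res = 16.
3. `except Exception` is not reached.
Result: 16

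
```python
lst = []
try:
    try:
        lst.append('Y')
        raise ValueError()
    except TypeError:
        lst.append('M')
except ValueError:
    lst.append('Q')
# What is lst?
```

Step-by-step execution trace:
1. Inner try: `lst.append('Y')` → lst = ['Y'].
2. `raise ValueError()` raises ValueError.
3. Inner `except TypeError` does not match ValueError; exception propagates to outer try.
4. Outer `except ValueError` matches → `lst.append('Q')` → lst = ['Y', 'Q'].
Result: ['Y', 'Q']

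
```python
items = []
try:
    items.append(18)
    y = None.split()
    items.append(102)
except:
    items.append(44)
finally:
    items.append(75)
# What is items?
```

Step-by-step execution trace:
1. try: `items.append(18)` → items = [18].
2. `y = None.split()` raises AttributeError; `items.append(102)` is not reached.
3. bare `except` matches → `items.append(44)` → items = [18, 44].
4. finally always runs: `items.append(75)` → items = [18, 44, 75].
Result: [18, 44, 75]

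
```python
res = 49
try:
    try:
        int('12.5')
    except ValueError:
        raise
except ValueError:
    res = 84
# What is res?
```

Step-by-step execution trace:
1. Inner try: `int('12.5')` raises ValueError.
2. Inner `except ValueError` matches; bare `raise` re-raises the same ValueError.
3. Outer `except ValueError` matches → res = 84.
Result: 84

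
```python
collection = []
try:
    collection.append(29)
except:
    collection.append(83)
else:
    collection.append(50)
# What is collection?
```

Step-by-step execution trace:
1. try: `collection.append(29)` → collection = [29]. No exception raised.
2. `except` is skipped.
3. `else` runs (try completed without exception): `collection.append(50)` → collection = [29, 50].
Result: [29, 50]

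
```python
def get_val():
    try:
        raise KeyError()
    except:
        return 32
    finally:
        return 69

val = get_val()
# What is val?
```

Step-by-step execution trace:
1. `get_val()` enters try: `raise KeyError()` raises KeyError.
2. bare `except` matches → `return 32` sets pending return value 32.
3. Before returning, `finally: return 69` runs and overrides the pending return.
4. get_val() returns 69 → val = 69.
Result: 69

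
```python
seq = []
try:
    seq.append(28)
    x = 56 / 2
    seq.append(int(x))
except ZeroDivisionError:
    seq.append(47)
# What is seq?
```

Step-by-step execution trace:
1. try: `seq.append(28)` → seq = [28].
2. `x = 56 / 2` → x = 28.0. No exception raised.
3. `seq.append(int(x))` → seq = [28, 28].
4. `except ZeroDivisionError` is skipped (no exception was raised).
Result: [28, 28]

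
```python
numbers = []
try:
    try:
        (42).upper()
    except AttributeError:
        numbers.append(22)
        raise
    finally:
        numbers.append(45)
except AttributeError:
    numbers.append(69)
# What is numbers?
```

Step-by-step execution trace:
1. Inner try: `(42).upper()` raises AttributeError.
2. Inner `except AttributeError` matches → `numbers.append(22)` → numbers = [22].
3. bare `raise` re-raises AttributeError.
4. Inner `finally` runs during unwinding: `numbers.append(45)` → numbers = [22, 45].
5. Outer `except AttributeError` matches → `numbers.append(69)` → numbers = [22, 45, 69].
Result: [22, 45, 69]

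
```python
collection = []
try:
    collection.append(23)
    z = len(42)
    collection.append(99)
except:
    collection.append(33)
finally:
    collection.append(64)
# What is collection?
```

Step-by-step execution trace:
1. try: `collection.append(23)` → collection = [23].
2. `z = len(42)` raises TypeError; `collection.append(99)` is not reached.
3. bare `except` matches → `collection.append(33)` → collection = [23, 33].
4. finally always runs: `collection.append(64)` → collection = [23, 33, 64].
Result: [23, 33, 64]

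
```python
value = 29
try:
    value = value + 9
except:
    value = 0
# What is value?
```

Step-by-step execution trace:
1. value starts at 29.
2. try: `value = value + 9` → value = 38. No exception raised.
3. `except` is skipped.
Result: 38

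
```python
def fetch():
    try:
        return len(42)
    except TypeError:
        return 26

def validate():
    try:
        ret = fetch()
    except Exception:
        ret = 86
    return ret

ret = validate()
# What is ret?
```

Step-by-step execution trace:
1. `validate()` calls `fetch()`.
2. In fetch: `len(42)` raises TypeError; `except TypeError` catches it → returns 26.
3. In validate: `ret = fetch()` → ret = 26. No exception reaches validate.
4. `except Exception` is skipped; validate returns 26.
5. ret = 26.
Result: 26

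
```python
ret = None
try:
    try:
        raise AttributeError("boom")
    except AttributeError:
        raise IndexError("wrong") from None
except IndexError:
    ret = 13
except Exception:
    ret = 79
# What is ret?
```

Step-by-step execution trace:
1. Inner try raises AttributeError; inner `except AttributeError` catches it.
2. `raise IndexError(...) from None` raises IndexError (from None suppresses __context__, but the active exception is still IndexError).
3. Outer `except IndexError` matches → ret = 13.
4. `except Exception` is not reached.
Result: 13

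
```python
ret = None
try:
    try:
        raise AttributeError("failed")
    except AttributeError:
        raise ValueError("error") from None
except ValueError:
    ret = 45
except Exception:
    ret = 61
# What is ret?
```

Step-by-step execution trace:
1. Inner try raises AttributeError; inner `except AttributeError` catches it.
2. `raise ValueError(...) from None` raises ValueError (from None suppresses __context__, but the active exception is still ValueError).
3. Outer `except ValueError` matches → ret = 45.
4. `except Exception` is not reached.
Result: 45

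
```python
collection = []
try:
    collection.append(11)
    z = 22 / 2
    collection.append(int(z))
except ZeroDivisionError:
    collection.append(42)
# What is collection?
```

Step-by-step execution trace:
1. try: `collection.append(11)` → collection = [11].
2. `z = 22 / 2` → z = 11.0. No exception raised.
3. `collection.append(int(z))` → collection = [11, 11].
4. `except ZeroDivisionError` is skipped (no exception was raised).
Result: [11, 11]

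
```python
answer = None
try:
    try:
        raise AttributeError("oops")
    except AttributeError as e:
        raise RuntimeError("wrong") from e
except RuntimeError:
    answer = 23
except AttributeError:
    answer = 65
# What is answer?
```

Step-by-step execution trace:
1. Inner try raises AttributeError; inner `except AttributeError as e` catches it.
2. `raise RuntimeError(...) from e` raises RuntimeError (AttributeError is attached as __cause__, but only RuntimeError is active).
3. Outer `except RuntimeError` matches → answer = 23.
4. `except AttributeError` is not reached.
Result: 23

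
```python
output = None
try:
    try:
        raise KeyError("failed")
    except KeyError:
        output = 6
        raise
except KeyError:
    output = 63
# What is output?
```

Step-by-step execution trace:
1. Inner try: `raise KeyError("failed")` raises KeyError.
2. Inner `except KeyError` matches → output = 6.
3. bare `raise` re-raises the same KeyError.
4. Outer `except KeyError` matches → output = 63.
Result: 63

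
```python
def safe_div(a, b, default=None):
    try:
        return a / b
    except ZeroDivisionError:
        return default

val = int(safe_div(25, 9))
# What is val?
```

Step-by-step execution trace:
1. `safe_div(25, 9)` enters try: `return 25 / 9` → returns 2.7777777777777777. No exception raised.
2. `except ZeroDivisionError` is skipped.
3. `int(2.7777777777777777)` → 2 → val = 2.
Result: 2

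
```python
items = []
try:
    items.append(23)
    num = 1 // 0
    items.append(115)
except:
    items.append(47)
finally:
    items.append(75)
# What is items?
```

Step-by-step execution trace:
1. try: `items.append(23)` → items = [23].
2. `num = 1 // 0` raises ZeroDivisionError; `items.append(115)` is not reached.
3. bare `except` matches → `items.append(47)` → items = [23, 47].
4. finally always runs: `items.append(75)` → items = [23, 47, 75].
Result: [23, 47, 75]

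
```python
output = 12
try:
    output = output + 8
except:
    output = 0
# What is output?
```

Step-by-step execution trace:
1. output starts at 12.
2. try: `output = output + 8` → output = 20. No exception raised.
3. `except` is skipped.
Result: 20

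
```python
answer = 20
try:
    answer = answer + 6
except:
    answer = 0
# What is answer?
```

Step-by-step execution trace:
1. answer starts at 20.
2. try: `answer = answer + 6` → answer = 26. No exception raised.
3. `except` is skipped.
Result: 26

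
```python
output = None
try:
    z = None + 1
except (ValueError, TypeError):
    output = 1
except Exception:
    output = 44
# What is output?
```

Step-by-step execution trace:
1. `z = None + 1` raises TypeError.
2. `except (ValueError, TypeError)` matches (TypeError is in the tuple) → output = 1.
3. `except Exception` is not reached.
Result: 1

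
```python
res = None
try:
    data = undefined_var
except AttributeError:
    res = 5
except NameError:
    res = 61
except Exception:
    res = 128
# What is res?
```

Step-by-step execution trace:
1. `data = undefined_var` raises NameError.
2. `except AttributeError` does not match NameError; skipped.
3. `except NameError` matches → res = 61.
4. Remaining except clauses are skipped.
Result: 61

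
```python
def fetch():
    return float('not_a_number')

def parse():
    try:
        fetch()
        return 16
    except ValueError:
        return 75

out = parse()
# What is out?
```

Step-by-step execution trace:
1. `parse()` calls `fetch()`.
2. `fetch()` evaluates `float('not_a_number')`, which raises ValueError; it propagates to the caller.
3. `return 16` is not reached.
4. `except ValueError` in parse matches → returns 75.
5. out = 75.
Result: 75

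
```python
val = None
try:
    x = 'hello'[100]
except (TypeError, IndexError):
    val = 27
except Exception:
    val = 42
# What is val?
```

Step-by-step execution trace:
1. `x = 'hello'[100]` raises IndexError.
2. `except (TypeError, IndexError)` matches (IndexError is in the tuple) → val = 27.
3. `except Exception` is not reached.
Result: 27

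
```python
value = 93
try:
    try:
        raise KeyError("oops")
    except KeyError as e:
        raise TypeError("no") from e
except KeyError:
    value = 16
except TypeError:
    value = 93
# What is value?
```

Step-by-step execution trace:
1. Inner try raises KeyError; inner `except KeyError as e` catches it.
2. `raise TypeError(...) from e` raises TypeError (KeyError is attached as __cause__, but only TypeError is active).
3. Outer `except KeyError` does not match TypeError; skipped.
4. Outer `except TypeError` matches → value = 93.
Result: 93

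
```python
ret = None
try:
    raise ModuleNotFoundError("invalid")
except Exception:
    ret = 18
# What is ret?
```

Step-by-step execution trace:
1. `raise ModuleNotFoundError(...)` raises ModuleNotFoundError.
2. `except Exception` matches (ModuleNotFoundError is a subclass of Exception) → ret = 18.
Result: 18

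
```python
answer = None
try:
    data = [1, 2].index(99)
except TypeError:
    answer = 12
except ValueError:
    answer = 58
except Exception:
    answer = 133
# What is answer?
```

Step-by-step execution trace:
1. `data = [1, 2].index(99)` raises ValueError.
2. `except TypeError` does not match ValueError; skipped.
3. `except ValueError` matches → answer = 58.
4. Remaining except clauses are skipped.
Result: 58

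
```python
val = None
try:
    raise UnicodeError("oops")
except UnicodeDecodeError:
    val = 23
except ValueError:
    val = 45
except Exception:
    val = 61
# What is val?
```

Step-by-step execution trace:
1. `raise UnicodeError(...)` raises UnicodeError.
2. `except UnicodeDecodeError` does not match (UnicodeError is not a subclass of UnicodeDecodeError); skipped.
3. `except ValueError` matches (UnicodeError is a subclass of ValueError) → val = 45.
4. `except Exception` is not reached.
Result: 45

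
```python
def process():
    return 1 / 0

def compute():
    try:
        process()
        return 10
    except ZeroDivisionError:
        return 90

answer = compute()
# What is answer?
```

Step-by-step execution trace:
1. `compute()` calls `process()`.
2. `process()` evaluates `1 / 0`, which raises ZeroDivisionError; it propagates to the caller.
3. `return 10` is not reached.
4. `except ZeroDivisionError` in compute matches → returns 90.
5. answer = 90.
Result: 90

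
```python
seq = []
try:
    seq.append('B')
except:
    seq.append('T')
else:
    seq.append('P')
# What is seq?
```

Step-by-step execution trace:
1. try: `seq.append('B')` → seq = ['B']. No exception raised.
2. `except` is skipped.
3. `else` runs (try completed without exception): `seq.append('P')` → seq = ['B', 'P'].
Result: ['B', 'P']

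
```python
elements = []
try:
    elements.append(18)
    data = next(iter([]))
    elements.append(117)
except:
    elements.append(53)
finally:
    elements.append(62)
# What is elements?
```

Step-by-step execution trace:
1. try: `elements.append(18)` → elements = [18].
2. `data = next(iter([]))` raises StopIteration; `elements.append(117)` is not reached.
3. bare `except` matches → `elements.append(53)` → elements = [18, 53].
4. finally always runs: `elements.append(62)` → elements = [18, 53, 62].
Result: [18, 53, 62]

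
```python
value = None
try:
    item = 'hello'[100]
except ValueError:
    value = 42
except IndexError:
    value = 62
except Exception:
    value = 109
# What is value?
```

Step-by-step execution trace:
1. `item = 'hello'[100]` raises IndexError.
2. `except ValueError` does not match IndexError; skipped.
3. `except IndexError` matches → value = 62.
4. Remaining except clauses are skipped.
Result: 62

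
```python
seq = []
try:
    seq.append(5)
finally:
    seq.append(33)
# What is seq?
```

Step-by-step execution trace:
1. try: `seq.append(5)` → seq = [5].
2. The try body completes without raising.
3. finally always runs: `seq.append(33)` → seq = [5, 33].
Result: [5, 33]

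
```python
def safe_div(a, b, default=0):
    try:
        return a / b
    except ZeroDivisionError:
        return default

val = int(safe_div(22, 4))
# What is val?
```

Step-by-step execution trace:
1. `safe_div(22, 4)` enters try: `return 22 / 4` → returns 5.5. No exception raised.
2. `except ZeroDivisionError` is skipped.
3. `int(5.5)` → 5 → val = 5.
Result: 5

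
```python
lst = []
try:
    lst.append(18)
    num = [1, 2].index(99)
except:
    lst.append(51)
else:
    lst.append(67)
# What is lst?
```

Step-by-step execution trace:
1. try: `lst.append(18)` → lst = [18].
2. `num = [1, 2].index(99)` raises ValueError.
3. bare `except` matches → `lst.append(51)` → lst = [18, 51].
4. `else` is skipped (an exception was raised).
Result: [18, 51]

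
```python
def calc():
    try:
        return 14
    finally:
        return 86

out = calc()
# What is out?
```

Step-by-step execution trace:
1. `calc()` enters try: `return 14` sets pending return value 14.
2. Before returning, `finally: return 86` runs and overrides the pending return.
3. calc() returns 86 → out = 86.
Result: 86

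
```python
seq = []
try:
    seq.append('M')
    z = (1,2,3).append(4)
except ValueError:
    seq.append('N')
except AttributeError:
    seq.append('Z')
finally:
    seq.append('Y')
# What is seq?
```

Step-by-step execution trace:
1. try: `seq.append('M')` → seq = ['M'].
2. `z = (1,2,3).append(4)` raises AttributeError.
3. `except ValueError` does not match AttributeError; skipped.
4. `except AttributeError` matches → `seq.append('Z')` → seq = ['M', 'Z'].
5. finally always runs: `seq.append('Y')` → seq = ['M', 'Z', 'Y'].
Result: ['M', 'Z', 'Y']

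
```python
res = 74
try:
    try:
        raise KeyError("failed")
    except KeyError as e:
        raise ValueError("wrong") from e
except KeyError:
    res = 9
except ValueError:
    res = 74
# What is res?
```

Step-by-step execution trace:
1. Inner try raises KeyError; inner `except KeyError as e` catches it.
2. `raise ValueError(...) from e` raises ValueError (KeyError is attached as __cause__, but only ValueError is active).
3. Outer `except KeyError` does not match ValueError; skipped.
4. Outer `except ValueError` matches → res = 74.
Result: 74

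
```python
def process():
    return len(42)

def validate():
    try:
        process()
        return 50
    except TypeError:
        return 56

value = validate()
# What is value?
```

Step-by-step execution trace:
1. `validate()` calls `process()`.
2. `process()` evaluates `len(42)`, which raises TypeError; it propagates to the caller.
3. `return 50` is not reached.
4. `except TypeError` in validate matches → returns 56.
5. value = 56.
Result: 56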